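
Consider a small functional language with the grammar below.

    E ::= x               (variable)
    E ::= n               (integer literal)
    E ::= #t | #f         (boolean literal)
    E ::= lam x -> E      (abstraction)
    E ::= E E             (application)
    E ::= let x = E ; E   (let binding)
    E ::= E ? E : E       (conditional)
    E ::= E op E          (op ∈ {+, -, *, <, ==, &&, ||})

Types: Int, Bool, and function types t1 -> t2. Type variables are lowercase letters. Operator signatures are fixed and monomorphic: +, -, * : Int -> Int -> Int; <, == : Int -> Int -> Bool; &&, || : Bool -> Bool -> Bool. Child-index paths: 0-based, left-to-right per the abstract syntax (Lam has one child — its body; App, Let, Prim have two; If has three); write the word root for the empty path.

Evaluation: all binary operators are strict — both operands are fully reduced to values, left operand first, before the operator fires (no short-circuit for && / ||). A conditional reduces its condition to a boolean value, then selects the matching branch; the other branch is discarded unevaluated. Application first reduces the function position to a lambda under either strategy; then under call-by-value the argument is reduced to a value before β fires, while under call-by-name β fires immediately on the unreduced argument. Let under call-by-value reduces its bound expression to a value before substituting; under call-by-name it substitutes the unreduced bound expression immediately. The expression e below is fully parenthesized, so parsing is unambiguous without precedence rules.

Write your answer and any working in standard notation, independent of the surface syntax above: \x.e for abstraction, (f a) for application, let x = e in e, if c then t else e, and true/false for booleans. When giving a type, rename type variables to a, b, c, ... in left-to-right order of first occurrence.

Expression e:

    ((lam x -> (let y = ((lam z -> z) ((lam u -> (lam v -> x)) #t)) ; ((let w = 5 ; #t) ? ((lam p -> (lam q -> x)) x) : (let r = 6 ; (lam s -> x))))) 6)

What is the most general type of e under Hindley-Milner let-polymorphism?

Answer: a -> Int

Derivation:
z : b
\z._ : b -> b
x : a
\v._ : d -> a
\u._ : c -> d -> a
  unify c -> d -> a ~ Bool -> e
  unify c ~ Bool
  unify d -> a ~ e
_ _ : d -> a
  unify b -> b ~ (d -> a) -> f
  unify b ~ d -> a
  unify d -> a ~ f
_ _ : d -> a
let y : forall. d -> a
let w : Int
  unify Bool ~ Bool
x : a
\q._ : h -> a
\p._ : g -> h -> a
x : a
  unify g -> h -> a ~ a -> i
  unify g ~ a
  unify h -> a ~ i
_ _ : h -> a
let r : Int
x : a
\s._ : j -> a
  unify h -> a ~ j -> a
  unify h ~ j
  unify a ~ a
\x._ : a -> j -> a
  unify a -> j -> a ~ Int -> k
  unify a ~ Int
  unify j -> Int ~ k
_ _ : j -> Int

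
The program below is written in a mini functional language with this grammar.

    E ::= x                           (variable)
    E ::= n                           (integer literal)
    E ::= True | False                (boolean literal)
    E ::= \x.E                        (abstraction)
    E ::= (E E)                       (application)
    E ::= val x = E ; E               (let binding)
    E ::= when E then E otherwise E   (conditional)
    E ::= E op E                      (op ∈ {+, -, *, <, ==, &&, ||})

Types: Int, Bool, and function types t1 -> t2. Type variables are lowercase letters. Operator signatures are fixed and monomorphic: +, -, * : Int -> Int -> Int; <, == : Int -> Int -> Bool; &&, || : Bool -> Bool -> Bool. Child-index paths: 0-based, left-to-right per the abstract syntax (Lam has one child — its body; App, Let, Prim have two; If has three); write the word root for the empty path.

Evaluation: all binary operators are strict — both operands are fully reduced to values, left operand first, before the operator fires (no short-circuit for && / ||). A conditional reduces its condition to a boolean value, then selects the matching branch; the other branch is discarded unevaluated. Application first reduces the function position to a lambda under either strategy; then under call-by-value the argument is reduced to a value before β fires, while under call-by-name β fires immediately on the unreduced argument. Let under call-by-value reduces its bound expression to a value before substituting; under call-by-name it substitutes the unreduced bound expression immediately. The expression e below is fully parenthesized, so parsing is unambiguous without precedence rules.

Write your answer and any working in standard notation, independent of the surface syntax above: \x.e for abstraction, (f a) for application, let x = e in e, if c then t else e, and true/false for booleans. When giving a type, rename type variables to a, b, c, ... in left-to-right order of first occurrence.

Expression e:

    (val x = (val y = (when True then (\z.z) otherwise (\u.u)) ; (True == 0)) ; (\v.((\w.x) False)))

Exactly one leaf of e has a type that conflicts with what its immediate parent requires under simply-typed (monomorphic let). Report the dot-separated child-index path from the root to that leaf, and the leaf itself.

Answer: 0.1.0 : true

Derivation:
  unify Bool ~ Bool
z : a
\z._ : a -> a
u : b
\u._ : b -> b
  unify a -> a ~ b -> b
  unify a ~ b
  unify b ~ b
let y : b -> b
  unify Bool ~ Int
  FAIL: mismatch Bool ~ Int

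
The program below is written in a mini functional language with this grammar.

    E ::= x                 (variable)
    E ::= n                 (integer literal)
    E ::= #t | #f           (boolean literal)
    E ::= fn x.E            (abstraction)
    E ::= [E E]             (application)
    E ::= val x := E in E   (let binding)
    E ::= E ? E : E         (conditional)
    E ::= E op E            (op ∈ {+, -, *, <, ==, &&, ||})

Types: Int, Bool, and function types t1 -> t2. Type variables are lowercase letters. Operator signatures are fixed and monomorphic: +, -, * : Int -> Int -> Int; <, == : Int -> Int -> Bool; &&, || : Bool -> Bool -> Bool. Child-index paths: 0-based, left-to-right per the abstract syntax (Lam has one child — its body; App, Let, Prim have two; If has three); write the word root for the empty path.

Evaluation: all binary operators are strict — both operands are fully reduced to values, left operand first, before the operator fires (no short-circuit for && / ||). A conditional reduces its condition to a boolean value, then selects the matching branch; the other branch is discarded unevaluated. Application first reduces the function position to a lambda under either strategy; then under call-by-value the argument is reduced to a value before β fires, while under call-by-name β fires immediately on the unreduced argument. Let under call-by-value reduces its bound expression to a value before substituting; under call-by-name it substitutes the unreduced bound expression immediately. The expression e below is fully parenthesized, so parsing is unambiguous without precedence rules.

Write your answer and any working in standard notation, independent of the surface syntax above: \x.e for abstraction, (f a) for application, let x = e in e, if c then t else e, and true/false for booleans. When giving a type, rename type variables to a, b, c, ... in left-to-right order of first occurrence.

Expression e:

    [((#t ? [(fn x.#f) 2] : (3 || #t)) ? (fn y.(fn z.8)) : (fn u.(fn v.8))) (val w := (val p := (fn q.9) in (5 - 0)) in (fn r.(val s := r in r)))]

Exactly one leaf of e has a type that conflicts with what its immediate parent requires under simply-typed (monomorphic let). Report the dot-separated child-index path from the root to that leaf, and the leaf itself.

Answer: 0.0.2.0 : 3

Trace:
  unify Bool ~ Bool
\x._ : a -> Bool
  unify a -> Bool ~ Int -> b
  unify a ~ Int
  unify Bool ~ b
_ _ : Bool
  unify Int ~ Bool
  FAIL: mismatch Int ~ Bool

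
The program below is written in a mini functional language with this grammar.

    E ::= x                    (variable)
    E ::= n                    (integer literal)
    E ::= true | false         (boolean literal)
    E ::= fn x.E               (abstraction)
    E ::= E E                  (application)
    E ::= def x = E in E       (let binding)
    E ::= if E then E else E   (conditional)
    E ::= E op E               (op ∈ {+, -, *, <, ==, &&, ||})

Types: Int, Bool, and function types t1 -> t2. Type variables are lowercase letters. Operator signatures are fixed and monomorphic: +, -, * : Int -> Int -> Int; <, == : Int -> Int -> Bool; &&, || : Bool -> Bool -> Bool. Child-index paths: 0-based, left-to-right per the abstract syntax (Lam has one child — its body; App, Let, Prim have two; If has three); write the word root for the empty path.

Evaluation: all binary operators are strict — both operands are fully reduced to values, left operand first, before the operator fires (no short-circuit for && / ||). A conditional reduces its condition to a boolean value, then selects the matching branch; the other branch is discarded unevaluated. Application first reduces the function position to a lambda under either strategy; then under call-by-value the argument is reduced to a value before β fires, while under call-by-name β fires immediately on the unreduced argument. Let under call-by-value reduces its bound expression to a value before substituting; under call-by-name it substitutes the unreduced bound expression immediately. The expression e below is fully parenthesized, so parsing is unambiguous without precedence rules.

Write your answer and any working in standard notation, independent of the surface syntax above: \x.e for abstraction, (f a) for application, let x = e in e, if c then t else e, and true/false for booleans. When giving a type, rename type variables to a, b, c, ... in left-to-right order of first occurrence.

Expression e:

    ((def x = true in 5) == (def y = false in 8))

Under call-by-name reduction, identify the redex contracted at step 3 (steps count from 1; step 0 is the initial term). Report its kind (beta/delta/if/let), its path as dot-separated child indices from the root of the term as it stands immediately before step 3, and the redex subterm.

Answer: delta at root : (5 == 8)

Derivation:
step 0: ((let x = true in 5) == (let y = false in 8))
step 1: [let@0] (5 == (let y = false in 8))
step 2: [let@1] (5 == 8)
step 3: [delta@root] false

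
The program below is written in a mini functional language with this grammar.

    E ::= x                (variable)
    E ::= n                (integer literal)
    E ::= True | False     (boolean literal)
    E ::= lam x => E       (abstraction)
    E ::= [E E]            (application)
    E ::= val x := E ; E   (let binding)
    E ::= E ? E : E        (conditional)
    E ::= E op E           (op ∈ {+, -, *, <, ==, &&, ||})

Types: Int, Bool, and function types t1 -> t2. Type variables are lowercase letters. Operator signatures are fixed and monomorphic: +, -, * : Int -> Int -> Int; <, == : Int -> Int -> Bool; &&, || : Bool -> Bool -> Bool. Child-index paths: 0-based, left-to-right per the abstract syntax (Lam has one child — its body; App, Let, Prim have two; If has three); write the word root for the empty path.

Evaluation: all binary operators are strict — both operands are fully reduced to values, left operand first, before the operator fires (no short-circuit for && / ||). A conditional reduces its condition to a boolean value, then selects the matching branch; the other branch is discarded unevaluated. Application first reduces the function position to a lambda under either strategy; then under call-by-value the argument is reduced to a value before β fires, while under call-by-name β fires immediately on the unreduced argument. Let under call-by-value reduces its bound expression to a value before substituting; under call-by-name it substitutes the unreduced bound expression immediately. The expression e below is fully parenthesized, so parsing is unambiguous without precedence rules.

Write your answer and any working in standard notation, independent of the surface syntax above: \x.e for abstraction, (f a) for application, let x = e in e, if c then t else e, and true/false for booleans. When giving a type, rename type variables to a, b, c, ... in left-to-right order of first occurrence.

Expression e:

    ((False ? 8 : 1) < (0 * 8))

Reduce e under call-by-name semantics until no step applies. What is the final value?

Trace:
step 0: ((if false then 8 else 1) < (0 * 8))
step 1: [if@0] (1 < (0 * 8))
step 2: [delta@1] (1 < 0)
step 3: [delta@root] false

Answer: false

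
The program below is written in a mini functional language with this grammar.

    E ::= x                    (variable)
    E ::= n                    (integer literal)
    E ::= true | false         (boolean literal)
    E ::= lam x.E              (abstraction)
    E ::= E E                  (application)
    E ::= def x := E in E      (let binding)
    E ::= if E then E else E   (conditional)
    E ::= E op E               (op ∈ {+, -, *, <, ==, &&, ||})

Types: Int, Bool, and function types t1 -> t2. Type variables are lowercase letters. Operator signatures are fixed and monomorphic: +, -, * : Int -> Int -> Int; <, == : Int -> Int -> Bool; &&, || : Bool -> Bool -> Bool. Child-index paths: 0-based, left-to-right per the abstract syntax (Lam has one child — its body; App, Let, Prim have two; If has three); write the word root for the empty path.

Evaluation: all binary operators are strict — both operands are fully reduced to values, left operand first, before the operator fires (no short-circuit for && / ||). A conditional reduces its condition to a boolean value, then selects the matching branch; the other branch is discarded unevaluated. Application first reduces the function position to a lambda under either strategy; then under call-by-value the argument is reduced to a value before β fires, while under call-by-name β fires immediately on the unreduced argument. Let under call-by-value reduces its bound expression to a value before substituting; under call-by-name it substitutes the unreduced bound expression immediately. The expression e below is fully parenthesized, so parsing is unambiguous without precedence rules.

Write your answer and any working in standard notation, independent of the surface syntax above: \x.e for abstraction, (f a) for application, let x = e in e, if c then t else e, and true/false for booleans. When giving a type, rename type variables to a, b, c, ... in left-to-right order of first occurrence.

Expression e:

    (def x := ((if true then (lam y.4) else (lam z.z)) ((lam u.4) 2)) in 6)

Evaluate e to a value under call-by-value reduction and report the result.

Answer: 6

Derivation:
step 0: (let x = ((if true then (\y.4) else (\z.z)) ((\u.4) 2)) in 6)
step 1: [if@0.0] (let x = ((\y.4) ((\u.4) 2)) in 6)
step 2: [beta@0.1] (let x = ((\y.4) 4) in 6)
step 3: [beta@0] (let x = 4 in 6)
step 4: [let@root] 6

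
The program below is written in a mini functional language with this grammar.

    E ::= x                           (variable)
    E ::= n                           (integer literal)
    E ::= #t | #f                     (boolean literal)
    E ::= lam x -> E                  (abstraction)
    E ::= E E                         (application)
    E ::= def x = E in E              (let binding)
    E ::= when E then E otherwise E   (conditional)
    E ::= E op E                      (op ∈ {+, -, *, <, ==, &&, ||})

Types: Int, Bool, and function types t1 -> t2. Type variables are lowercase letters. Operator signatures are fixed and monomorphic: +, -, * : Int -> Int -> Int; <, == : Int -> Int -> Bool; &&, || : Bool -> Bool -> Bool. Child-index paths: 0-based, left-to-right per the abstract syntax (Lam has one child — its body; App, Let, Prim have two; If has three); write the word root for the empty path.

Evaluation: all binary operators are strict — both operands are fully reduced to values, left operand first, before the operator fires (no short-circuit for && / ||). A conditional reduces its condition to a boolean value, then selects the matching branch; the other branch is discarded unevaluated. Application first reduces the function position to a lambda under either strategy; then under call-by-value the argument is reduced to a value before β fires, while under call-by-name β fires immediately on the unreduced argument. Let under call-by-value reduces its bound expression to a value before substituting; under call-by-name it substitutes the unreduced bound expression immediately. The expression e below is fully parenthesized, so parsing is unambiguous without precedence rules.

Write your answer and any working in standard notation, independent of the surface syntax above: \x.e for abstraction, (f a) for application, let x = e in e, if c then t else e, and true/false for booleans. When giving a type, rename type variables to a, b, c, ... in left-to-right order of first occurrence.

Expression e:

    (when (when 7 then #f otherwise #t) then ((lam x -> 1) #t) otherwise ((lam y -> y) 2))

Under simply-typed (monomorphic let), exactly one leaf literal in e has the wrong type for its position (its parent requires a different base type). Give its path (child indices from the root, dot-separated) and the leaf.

Answer: 0.0 : 7

Working:
  unify Int ~ Bool
  FAIL: mismatch Int ~ Bool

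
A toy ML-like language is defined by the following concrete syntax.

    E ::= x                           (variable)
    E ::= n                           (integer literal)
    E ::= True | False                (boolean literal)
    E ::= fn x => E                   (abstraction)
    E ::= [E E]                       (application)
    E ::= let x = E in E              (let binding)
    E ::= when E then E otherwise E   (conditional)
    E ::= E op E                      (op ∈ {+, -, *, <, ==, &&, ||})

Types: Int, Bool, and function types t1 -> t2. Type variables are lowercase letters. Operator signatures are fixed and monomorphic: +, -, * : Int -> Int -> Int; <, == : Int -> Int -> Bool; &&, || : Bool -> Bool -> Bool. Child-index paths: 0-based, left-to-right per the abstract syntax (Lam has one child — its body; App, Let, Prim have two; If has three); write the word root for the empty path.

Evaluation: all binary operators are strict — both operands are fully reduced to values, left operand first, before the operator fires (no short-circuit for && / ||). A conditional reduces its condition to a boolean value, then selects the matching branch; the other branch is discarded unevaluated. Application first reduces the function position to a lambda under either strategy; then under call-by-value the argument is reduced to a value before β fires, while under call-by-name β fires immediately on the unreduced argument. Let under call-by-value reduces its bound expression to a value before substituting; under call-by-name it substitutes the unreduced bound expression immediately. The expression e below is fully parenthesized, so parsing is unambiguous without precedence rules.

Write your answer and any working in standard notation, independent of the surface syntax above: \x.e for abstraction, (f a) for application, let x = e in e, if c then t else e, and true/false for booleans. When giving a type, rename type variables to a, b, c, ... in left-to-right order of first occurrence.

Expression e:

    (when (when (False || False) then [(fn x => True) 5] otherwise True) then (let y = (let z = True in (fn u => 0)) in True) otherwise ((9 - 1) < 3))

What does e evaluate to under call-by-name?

Answer: true

Derivation:
step 0: (if (if (false || false) then ((\x.true) 5) else true) then (let y = (let z = true in (\u.0)) in true) else ((9 - 1) < 3))
step 1: [delta@0.0] (if (if false then ((\x.true) 5) else true) then (let y = (let z = true in (\u.0)) in true) else ((9 - 1) < 3))
step 2: [if@0] (if true then (let y = (let z = true in (\u.0)) in true) else ((9 - 1) < 3))
step 3: [if@root] (let y = (let z = true in (\u.0)) in true)
step 4: [let@root] true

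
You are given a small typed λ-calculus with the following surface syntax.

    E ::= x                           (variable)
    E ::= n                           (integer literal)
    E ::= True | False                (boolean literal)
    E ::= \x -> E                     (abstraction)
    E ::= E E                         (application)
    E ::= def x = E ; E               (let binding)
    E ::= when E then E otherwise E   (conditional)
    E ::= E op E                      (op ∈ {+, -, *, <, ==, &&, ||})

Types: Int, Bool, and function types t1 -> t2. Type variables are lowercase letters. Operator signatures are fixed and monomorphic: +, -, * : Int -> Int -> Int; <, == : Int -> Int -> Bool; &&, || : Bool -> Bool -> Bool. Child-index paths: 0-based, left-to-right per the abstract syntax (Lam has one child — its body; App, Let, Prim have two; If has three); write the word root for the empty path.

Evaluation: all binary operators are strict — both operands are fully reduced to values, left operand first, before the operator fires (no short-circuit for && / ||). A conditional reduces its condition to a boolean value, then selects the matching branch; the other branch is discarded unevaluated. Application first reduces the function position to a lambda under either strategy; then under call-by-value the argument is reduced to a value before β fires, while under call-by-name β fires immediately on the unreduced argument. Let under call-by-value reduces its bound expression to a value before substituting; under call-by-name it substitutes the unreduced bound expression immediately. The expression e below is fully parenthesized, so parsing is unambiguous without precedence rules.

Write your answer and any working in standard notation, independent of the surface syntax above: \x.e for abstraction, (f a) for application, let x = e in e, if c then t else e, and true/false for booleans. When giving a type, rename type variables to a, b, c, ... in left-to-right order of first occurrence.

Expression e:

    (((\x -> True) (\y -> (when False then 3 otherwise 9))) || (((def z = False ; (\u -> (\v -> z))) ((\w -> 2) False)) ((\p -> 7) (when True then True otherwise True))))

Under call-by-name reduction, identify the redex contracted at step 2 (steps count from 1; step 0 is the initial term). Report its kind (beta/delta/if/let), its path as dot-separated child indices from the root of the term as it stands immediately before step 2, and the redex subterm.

Working:
step 0: (((\x.true) (\y.(if false then 3 else 9))) || (((let z = false in (\u.(\v.z))) ((\w.2) false)) ((\p.7) (if true then true else true))))
step 1: [beta@0] (true || (((let z = false in (\u.(\v.z))) ((\w.2) false)) ((\p.7) (if true then true else true))))
step 2: [let@1.0.0] (true || (((\u.(\v.false)) ((\w.2) false)) ((\p.7) (if true then true else true))))

Answer: let at 1.0.0 : (let z = false in (\u.(\v.z)))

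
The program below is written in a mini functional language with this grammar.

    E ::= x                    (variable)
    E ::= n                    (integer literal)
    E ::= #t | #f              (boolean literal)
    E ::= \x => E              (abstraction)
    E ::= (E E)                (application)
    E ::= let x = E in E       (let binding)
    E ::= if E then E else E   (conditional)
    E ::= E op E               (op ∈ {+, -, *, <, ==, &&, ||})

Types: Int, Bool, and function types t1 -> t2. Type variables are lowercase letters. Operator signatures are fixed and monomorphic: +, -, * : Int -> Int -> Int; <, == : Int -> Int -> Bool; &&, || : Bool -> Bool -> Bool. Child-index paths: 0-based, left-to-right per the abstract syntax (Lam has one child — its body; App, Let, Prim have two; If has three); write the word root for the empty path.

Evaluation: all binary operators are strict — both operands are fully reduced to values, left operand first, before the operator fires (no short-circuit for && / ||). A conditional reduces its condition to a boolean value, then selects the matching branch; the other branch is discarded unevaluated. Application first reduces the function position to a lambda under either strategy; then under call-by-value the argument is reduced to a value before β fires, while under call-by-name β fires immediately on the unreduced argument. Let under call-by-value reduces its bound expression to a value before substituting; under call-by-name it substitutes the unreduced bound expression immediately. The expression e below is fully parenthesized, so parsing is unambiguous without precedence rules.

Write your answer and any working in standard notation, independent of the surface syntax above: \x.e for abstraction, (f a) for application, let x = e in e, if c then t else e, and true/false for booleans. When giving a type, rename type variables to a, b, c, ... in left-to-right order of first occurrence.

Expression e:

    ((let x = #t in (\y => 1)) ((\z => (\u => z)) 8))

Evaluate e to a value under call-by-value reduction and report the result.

Answer: 1

Derivation:
step 0: ((let x = true in (\y.1)) ((\z.(\u.z)) 8))
step 1: [let@0] ((\y.1) ((\z.(\u.z)) 8))
step 2: [beta@1] ((\y.1) (\u.8))
step 3: [beta@root] 1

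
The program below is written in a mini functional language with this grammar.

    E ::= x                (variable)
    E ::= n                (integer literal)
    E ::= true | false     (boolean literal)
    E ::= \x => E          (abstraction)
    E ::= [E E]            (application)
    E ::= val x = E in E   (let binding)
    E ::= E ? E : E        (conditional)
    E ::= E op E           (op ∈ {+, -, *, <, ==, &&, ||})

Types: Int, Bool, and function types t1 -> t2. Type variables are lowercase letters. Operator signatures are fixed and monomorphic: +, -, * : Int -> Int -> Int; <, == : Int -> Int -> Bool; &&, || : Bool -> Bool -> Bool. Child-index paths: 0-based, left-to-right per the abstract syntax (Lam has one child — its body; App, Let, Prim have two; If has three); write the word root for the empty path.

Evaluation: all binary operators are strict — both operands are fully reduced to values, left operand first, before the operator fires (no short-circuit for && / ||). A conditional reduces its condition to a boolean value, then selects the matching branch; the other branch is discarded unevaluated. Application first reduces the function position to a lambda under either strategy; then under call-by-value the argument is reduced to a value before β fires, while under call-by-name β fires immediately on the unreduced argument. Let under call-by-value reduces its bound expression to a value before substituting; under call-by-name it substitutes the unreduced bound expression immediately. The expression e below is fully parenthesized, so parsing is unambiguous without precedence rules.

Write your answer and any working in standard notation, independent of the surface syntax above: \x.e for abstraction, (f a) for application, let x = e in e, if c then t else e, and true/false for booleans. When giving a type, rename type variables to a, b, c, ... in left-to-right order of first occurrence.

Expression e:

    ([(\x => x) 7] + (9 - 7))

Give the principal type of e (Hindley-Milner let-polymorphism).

Answer: Int

Working:
x : a
\x._ : a -> a
  unify a -> a ~ Int -> b
  unify a ~ Int
  unify Int ~ b
_ _ : Int
  unify Int ~ Int
  unify Int ~ Int
  unify Int ~ Int
  unify Int ~ Int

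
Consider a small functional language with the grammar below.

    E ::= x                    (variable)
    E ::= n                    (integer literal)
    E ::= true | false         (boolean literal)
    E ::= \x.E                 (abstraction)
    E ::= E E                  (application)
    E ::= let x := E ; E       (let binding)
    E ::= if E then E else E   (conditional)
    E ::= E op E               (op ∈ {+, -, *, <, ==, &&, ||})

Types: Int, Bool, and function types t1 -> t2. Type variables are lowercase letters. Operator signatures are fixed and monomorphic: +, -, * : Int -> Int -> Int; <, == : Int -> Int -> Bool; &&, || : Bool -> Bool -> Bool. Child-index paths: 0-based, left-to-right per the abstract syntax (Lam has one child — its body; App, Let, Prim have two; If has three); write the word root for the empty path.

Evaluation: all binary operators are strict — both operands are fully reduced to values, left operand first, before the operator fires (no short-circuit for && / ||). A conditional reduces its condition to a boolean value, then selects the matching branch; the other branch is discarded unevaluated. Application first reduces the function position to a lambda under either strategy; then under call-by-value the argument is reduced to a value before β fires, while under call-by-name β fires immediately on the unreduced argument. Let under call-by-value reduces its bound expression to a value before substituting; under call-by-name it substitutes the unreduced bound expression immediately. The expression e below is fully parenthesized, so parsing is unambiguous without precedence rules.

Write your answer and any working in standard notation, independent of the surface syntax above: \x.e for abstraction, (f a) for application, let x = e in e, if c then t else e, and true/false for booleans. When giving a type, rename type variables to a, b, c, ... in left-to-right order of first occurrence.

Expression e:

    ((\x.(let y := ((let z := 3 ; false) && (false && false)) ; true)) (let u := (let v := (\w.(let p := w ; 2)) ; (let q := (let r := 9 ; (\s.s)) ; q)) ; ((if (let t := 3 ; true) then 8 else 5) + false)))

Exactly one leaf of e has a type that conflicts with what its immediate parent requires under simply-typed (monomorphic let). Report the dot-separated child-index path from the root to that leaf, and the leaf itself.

Answer: 1.1.1 : false

Working:
let z : Int
  unify Bool ~ Bool
  unify Bool ~ Bool
  unify Bool ~ Bool
  unify Bool ~ Bool
let y : Bool
\x._ : a -> Bool
w : b
let p : b
\w._ : b -> Int
let v : b -> Int
let r : Int
s : c
\s._ : c -> c
let q : c -> c
q : c -> c
let u : c -> c
let t : Int
  unify Bool ~ Bool
  unify Int ~ Int
  unify Int ~ Int
  unify Bool ~ Int
  FAIL: mismatch Bool ~ Int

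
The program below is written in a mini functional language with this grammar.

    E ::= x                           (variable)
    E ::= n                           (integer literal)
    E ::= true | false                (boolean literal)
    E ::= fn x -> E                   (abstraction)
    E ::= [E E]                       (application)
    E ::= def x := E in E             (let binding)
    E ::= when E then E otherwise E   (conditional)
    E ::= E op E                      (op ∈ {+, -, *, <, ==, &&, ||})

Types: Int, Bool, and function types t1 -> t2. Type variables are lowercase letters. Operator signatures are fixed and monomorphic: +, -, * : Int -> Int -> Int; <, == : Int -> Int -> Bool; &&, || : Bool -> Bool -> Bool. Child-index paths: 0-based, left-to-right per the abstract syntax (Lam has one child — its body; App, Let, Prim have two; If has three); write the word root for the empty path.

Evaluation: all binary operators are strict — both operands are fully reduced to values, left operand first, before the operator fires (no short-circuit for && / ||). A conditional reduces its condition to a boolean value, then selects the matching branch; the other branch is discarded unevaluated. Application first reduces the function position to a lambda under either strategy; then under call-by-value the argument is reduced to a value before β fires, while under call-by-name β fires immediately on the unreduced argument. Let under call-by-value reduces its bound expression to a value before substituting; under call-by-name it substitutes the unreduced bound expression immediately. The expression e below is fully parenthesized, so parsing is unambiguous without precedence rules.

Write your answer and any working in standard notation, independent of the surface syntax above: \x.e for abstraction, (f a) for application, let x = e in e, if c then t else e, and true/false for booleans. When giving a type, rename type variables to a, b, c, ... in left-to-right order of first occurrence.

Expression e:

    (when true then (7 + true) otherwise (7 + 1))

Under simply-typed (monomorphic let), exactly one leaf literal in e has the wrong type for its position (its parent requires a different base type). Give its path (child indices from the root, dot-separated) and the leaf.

Working:
  unify Bool ~ Bool
  unify Int ~ Int
  unify Bool ~ Int
  FAIL: mismatch Bool ~ Int

Answer: 1.1 : true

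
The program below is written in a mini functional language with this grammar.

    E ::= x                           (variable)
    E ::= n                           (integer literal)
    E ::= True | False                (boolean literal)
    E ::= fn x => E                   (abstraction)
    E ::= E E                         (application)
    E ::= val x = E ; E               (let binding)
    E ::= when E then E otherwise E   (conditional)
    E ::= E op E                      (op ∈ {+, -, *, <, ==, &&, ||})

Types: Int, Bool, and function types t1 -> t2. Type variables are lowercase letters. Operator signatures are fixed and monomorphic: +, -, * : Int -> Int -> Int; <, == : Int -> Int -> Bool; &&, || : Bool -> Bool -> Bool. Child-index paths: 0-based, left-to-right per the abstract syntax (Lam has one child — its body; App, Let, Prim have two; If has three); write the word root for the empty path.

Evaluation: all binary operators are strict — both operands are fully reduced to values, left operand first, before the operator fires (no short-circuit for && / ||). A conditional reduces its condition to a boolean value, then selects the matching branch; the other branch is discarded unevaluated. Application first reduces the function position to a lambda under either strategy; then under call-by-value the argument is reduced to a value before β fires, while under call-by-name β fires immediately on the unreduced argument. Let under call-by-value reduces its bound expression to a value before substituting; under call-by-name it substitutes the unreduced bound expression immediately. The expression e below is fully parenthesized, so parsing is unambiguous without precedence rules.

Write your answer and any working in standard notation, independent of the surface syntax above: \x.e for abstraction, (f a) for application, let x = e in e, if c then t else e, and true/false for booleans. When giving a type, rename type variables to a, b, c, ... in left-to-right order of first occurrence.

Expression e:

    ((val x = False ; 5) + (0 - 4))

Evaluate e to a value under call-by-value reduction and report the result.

Working:
step 0: ((let x = false in 5) + (0 - 4))
step 1: [let@0] (5 + (0 - 4))
step 2: [delta@1] (5 + -4)
step 3: [delta@root] 1

Answer: 1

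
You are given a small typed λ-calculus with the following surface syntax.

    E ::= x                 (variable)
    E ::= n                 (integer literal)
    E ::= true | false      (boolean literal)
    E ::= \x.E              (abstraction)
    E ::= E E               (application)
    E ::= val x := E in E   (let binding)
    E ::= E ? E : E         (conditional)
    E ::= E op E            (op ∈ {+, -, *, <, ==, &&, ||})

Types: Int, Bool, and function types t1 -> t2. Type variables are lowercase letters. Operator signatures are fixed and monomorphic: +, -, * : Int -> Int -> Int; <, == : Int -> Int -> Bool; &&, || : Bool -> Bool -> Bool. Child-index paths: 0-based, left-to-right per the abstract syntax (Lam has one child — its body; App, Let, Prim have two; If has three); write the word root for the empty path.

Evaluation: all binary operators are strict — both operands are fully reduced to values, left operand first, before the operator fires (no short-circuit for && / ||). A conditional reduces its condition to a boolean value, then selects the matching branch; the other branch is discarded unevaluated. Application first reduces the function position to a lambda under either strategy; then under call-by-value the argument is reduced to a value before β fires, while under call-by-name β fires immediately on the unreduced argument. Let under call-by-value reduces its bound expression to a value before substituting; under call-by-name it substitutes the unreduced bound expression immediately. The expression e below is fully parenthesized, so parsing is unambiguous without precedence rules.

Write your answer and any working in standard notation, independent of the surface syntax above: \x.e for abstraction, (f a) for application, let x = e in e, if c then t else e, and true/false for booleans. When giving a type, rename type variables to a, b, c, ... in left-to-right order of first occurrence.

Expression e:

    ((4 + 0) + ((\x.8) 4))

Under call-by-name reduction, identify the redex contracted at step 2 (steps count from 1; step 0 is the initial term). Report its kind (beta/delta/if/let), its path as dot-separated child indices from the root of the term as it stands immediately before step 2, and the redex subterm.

Answer: beta at 1 : ((\x.8) 4)

Working:
step 0: ((4 + 0) + ((\x.8) 4))
step 1: [delta@0] (4 + ((\x.8) 4))
step 2: [beta@1] (4 + 8)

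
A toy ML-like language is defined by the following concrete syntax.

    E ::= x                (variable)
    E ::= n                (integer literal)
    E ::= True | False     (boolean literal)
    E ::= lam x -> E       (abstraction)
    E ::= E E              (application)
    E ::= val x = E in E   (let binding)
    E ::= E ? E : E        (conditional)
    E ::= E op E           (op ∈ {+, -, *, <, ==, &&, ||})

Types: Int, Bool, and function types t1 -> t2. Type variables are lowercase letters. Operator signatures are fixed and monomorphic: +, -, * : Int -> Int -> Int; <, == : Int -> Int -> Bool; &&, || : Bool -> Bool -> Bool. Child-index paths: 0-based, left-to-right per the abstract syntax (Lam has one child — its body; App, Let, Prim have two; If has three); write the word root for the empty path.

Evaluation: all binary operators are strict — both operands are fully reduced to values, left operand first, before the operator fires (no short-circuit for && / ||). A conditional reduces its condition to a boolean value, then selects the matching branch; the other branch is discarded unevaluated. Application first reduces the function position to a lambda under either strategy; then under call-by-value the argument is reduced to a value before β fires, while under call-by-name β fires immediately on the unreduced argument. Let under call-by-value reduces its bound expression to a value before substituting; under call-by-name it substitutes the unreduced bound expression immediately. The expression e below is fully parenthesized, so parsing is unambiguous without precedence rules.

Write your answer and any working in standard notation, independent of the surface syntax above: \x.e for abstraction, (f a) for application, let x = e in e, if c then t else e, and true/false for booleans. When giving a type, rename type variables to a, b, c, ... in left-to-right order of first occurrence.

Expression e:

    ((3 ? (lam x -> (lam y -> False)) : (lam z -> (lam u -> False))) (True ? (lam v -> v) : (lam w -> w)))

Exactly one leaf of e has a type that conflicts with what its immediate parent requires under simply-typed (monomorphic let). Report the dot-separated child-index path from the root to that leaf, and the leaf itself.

Trace:
  unify Int ~ Bool
  FAIL: mismatch Int ~ Bool

Answer: 0.0 : 3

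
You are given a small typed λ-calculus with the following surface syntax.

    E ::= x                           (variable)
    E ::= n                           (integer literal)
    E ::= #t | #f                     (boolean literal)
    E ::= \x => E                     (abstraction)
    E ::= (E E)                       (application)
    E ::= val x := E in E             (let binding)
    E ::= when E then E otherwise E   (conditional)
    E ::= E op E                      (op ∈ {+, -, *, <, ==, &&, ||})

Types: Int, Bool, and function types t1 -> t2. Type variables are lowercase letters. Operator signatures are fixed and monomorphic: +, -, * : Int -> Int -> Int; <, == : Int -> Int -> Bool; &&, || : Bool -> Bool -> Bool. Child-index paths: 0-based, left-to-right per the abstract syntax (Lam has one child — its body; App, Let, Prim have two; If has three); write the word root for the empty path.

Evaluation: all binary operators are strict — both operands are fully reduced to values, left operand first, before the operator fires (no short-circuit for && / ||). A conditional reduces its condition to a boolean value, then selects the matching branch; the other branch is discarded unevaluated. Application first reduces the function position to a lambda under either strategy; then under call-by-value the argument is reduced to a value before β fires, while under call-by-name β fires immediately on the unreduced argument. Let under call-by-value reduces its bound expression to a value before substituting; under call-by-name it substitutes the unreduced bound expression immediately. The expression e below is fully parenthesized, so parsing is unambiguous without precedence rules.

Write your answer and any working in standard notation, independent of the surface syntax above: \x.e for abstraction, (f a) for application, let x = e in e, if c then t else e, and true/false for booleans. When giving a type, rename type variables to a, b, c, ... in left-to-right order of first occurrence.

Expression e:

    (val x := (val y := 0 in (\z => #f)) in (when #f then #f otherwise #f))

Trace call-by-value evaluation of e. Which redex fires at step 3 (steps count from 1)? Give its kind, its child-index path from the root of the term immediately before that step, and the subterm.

Answer: if at root : (if false then false else false)

Trace:
step 0: (let x = (let y = 0 in (\z.false)) in (if false then false else false))
step 1: [let@0] (let x = (\z.false) in (if false then false else false))
step 2: [let@root] (if false then false else false)
step 3: [if@root] false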